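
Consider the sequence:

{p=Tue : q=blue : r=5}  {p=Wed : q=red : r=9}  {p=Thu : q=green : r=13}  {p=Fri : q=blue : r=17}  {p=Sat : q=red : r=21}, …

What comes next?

P — runs through the weekdays Mon→Sun: Tue, Wed, Thu, Fri, Sat → Sun.
Q goes blue, red, green, blue, red → green (repeats blue → red → green).
R goes 5, 9, 13, 17, 21 → 25 (+4 each step).
So the next element is {p=Sun : q=green : r=25}.

{p=Sun : q=green : r=25}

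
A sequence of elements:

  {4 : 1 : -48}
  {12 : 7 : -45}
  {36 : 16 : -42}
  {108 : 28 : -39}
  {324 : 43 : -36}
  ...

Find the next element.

{972 : 61 : -33}

First part: ×3 each step, so 4, 12, 36, 108, 324 → 972.
Second part: differences are 6, 9, 12, … (increasing by 3 each time); 1, 7, 16, 28, 43 → 61.
Third part: +3 each step, so -48, -45, -42, -39, -36 → -33.
Putting it together: {972 : 61 : -33}.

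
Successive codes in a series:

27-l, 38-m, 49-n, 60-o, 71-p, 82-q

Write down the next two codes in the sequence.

First component goes 27, 38, 49, 60, 71, 82 → 93 → 104 (+11 each step).
For the letter, letters move forward 1 place in the alphabet: l, m, n, o, p, q → r → s.
Putting the parts together: 93-r and then 104-s.

93-r then 104-s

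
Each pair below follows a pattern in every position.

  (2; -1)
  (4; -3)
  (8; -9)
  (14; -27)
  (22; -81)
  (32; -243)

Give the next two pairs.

(44; -729), (58; -2187)

First coordinate: differences are 2, 4, 6, … (increasing by 2 each time), so 2, 4, 8, 14, 22, 32 → 44 → 58.
Second coordinate goes -1, -3, -9, -27, -81, -243 → -729 → -2187 (×3 each step).
So the next two pairs are (44; -729) and (58; -2187).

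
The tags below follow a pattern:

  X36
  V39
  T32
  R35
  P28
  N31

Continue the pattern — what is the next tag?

L24

Letter: letters move back 2 places in the alphabet; X, V, T, R, P, N → L.
Second component: 36, 39, 32, 35, 28, 31 → 24 (alternating steps +3, −7, +3, −7, …).
So the next tag is L24.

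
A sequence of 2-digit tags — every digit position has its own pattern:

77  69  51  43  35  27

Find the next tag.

19

First digit: −1 each step, mod 10; 7, 6, 5, 4, 3, 2 → 1.
Second digit — +2 each step, mod 10: 7, 9, 1, 3, 5, 7 → 9.
Combining the parts gives 19.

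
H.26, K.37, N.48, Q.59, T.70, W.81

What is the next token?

Z.92

Letter goes H, K, N, Q, T, W → Z (letters move forward 3 places in the alphabet).
For the second component, +11 each step: 26, 37, 48, 59, 70, 81 → 92.
So the next token is Z.92.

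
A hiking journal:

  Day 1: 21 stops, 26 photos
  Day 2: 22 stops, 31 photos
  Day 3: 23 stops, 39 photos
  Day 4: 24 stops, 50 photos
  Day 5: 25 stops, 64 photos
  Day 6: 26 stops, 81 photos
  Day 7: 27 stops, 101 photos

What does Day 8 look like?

For the stops, +1 each step: 21, 22, 23, 24, 25, 26, 27 → 28.
For the photos, differences are 5, 8, 11, … (increasing by 3 each time): 26, 31, 39, 50, 64, 81, 101 → 124.
So the next row is 28 stops, 124 photos.

28 stops, 124 photos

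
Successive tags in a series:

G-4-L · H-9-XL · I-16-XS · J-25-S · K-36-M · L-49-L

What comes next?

Letter — letters move forward 1 place in the alphabet: G, H, I, J, K, L → M.
For the second component, perfect squares: 2², 3², 4², …: 4, 9, 16, 25, 36, 49 → 64.
Size goes L, XL, XS, S, M, L → XL (repeats L → XL → XS → S → M).
So the next tag is M-64-XL.

M-64-XL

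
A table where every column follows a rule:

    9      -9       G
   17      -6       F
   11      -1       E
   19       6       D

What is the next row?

13  15  C

First component — alternating steps +8, −6, +8, −6, …: 9, 17, 11, 19 → 13.
For the second component, differences are 3, 5, 7, … (increasing by 2 each time): -9, -6, -1, 6 → 15.
Letter: letters move back 1 place in the alphabet, so G, F, E, D → C.
Combining the parts gives 13  15  C.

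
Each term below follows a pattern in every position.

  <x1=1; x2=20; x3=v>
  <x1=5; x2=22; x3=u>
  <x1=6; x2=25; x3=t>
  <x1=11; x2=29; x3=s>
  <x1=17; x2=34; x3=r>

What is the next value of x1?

28

X1: 1, 5, 6, 11, 17 → 28 (each term is the sum of the two before it).
X2: differences are 2, 3, 4, … (increasing by 1 each time); 20, 22, 25, 29, 34 → 40.
X3 goes v, u, t, s, r → q (letters move back 1 place in the alphabet).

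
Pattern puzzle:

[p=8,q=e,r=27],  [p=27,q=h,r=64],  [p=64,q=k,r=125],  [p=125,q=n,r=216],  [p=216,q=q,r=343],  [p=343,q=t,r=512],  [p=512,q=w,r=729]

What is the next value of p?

729

P: perfect cubes: 2³, 3³, 4³, …, so 8, 27, 64, 125, 216, 343, 512 → 729.
Q: letters move forward 3 places in the alphabet, so e, h, k, n, q, t, w → z.
R: 27, 64, 125, 216, 343, 512, 729 → 1000 (perfect cubes: 3³, 4³, 5³, …).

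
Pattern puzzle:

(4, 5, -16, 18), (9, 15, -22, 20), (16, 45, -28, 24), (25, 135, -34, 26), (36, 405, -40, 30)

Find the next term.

(49, 1215, -46, 32)

First component: 4, 9, 16, 25, 36 → 49 (perfect squares: 2², 3², 4², …).
Second component goes 5, 15, 45, 135, 405 → 1215 (×3 each step).
For the third component, −6 each step: -16, -22, -28, -34, -40 → -46.
Fourth component: alternating steps +2, +4, +2, +4, …, so 18, 20, 24, 26, 30 → 32.
Putting it together: (49, 1215, -46, 32).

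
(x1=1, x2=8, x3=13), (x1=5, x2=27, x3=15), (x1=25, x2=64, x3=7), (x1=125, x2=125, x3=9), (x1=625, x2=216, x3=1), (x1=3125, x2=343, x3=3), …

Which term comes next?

(x1=15625, x2=512, x3=-5)

For the x1, ×5 each step: 1, 5, 25, 125, 625, 3125 → 15625.
X2 — perfect cubes: 2³, 3³, 4³, …: 8, 27, 64, 125, 216, 343 → 512.
X3: 13, 15, 7, 9, 1, 3 → -5 (alternating steps +2, −8, +2, −8, …).
Putting it together: (x1=15625, x2=512, x3=-5).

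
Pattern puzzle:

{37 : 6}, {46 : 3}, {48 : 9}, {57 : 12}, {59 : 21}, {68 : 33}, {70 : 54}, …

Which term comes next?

First slot goes 37, 46, 48, 57, 59, 68, 70 → 79 (alternating steps +9, +2, +9, +2, …).
Second slot — each term is the sum of the two before it: 6, 3, 9, 12, 21, 33, 54 → 87.
So the next term is {79 : 87}.

{79 : 87}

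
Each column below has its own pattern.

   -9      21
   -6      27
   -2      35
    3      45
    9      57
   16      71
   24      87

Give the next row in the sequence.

First component: differences are 3, 4, 5, … (increasing by 1 each time); -9, -6, -2, 3, 9, 16, 24 → 33.
Second component goes 21, 27, 35, 45, 57, 71, 87 → 105 (differences are 6, 8, 10, … (increasing by 2 each time)).
Combining the parts gives 33  105.

33  105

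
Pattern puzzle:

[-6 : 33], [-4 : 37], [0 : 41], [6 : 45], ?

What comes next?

First entry: -6, -4, 0, 6 → 14 (differences are 2, 4, 6, … (increasing by 2 each time)).
Second entry: +4 each step, so 33, 37, 41, 45 → 49.
Putting it together: [14 : 49].

[14 : 49]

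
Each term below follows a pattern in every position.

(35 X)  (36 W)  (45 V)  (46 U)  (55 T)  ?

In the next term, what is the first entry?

First entry: alternating steps +1, +9, +1, +9, …, so 35, 36, 45, 46, 55 → 56.

56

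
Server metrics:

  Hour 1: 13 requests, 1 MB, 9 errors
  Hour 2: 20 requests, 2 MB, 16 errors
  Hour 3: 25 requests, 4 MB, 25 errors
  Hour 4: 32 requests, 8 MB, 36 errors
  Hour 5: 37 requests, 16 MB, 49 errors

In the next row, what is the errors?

64

Errors goes 9, 16, 25, 36, 49 → 64 (perfect squares: 3², 4², 5², …).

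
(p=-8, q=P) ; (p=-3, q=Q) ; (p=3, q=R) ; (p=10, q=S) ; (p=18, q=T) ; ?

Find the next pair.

(p=27, q=U)

P: differences are 5, 6, 7, … (increasing by 1 each time); -8, -3, 3, 10, 18 → 27.
Q: letters move forward 1 place in the alphabet; P, Q, R, S, T → U.
So the next pair is (p=27, q=U).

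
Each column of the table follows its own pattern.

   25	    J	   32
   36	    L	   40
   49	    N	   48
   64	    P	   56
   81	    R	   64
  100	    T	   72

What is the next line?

121  V  80

First component: 25, 36, 49, 64, 81, 100 → 121 (perfect squares: 5², 6², 7², …).
Letter — letters move forward 2 places in the alphabet: J, L, N, P, R, T → V.
Third component goes 32, 40, 48, 56, 64, 72 → 80 (+8 each step).
So the next line is 121  V  80.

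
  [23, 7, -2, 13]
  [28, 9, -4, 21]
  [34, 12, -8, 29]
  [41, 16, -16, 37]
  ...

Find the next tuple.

[49, 21, -32, 45]

First coordinate: differences are 5, 6, 7, … (increasing by 1 each time), so 23, 28, 34, 41 → 49.
Second coordinate: differences are 2, 3, 4, … (increasing by 1 each time), so 7, 9, 12, 16 → 21.
Third coordinate: ×2 each step; -2, -4, -8, -16 → -32.
Fourth coordinate: +8 each step; 13, 21, 29, 37 → 45.
Putting it together: [49, 21, -32, 45].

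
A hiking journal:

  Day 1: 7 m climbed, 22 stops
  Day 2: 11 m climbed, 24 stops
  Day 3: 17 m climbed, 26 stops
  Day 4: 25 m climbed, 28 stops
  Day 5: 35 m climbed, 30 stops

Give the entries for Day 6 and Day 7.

M climbed: differences are 4, 6, 8, … (increasing by 2 each time), so 7, 11, 17, 25, 35 → 47 → 61.
Stops: 22, 24, 26, 28, 30 → 32 → 34 (+2 each step).
Putting the parts together: 47 m climbed, 32 stops and then 61 m climbed, 34 stops.

47 m climbed, 32 stops; 61 m climbed, 34 stops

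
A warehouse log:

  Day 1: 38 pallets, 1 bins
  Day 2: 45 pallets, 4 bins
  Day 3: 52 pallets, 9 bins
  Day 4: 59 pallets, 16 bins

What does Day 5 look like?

Pallets: +7 each step; 38, 45, 52, 59 → 66.
Bins: perfect squares: 1², 2², 3², …; 1, 4, 9, 16 → 25.
Combining the parts gives 66 pallets, 25 bins.

66 pallets, 25 bins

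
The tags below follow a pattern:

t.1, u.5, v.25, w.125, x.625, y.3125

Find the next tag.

For the letter, letters move forward 1 place in the alphabet: t, u, v, w, x, y → z.
Second component: 1, 5, 25, 125, 625, 3125 → 15625 (×5 each step).
Putting it together: z.15625.

z.15625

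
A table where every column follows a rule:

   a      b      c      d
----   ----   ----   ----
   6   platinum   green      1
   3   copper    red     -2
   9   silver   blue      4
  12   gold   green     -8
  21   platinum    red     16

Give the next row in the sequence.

Column a: each term is the sum of the two before it; 6, 3, 9, 12, 21 → 33.
Column b goes platinum, copper, silver, gold, platinum → copper (repeats platinum → copper → silver → gold).
Column c goes green, red, blue, green, red → blue (repeats green → red → blue).
Column d goes 1, -2, 4, -8, 16 → -32 (×(-2) each step).
Combining the parts gives 33  copper  blue  -32.

33  copper  blue  -32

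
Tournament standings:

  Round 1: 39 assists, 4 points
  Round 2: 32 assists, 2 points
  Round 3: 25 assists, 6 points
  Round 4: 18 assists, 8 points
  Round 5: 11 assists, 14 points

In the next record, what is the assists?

4

Assists goes 39, 32, 25, 18, 11 → 4 (−7 each step).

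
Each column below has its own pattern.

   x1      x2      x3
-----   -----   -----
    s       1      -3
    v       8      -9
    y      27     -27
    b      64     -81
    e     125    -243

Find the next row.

Column x1 — letters move forward 3 places in the alphabet, wrapping Z→A: s, v, y, b, e → h.
Column x2 — perfect cubes: 1³, 2³, 3³, …: 1, 8, 27, 64, 125 → 216.
Column x3 goes -3, -9, -27, -81, -243 → -729 (×3 each step).
Putting it together: h  216  -729.

h  216  -729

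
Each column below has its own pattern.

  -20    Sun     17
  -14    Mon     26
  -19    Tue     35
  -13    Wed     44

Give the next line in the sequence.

First component: alternating steps +6, −5, +6, −5, …, so -20, -14, -19, -13 → -18.
Day: runs through the weekdays Mon→Sun; Sun, Mon, Tue, Wed → Thu.
Third component: +9 each step; 17, 26, 35, 44 → 53.
So the next line is -18  Thu  53.

-18  Thu  53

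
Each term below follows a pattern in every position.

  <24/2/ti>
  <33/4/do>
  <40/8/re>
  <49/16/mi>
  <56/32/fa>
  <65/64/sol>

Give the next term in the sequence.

<72/128/la>

First entry — alternating steps +9, +7, +9, +7, …: 24, 33, 40, 49, 56, 65 → 72.
Second entry: 2, 4, 8, 16, 32, 64 → 128 (×2 each step).
Note: runs through the solfège scale do→ti, so ti, do, re, mi, fa, sol → la.
So the next term is <72/128/la>.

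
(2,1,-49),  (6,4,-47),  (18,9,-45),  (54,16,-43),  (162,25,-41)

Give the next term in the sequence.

First component: 2, 6, 18, 54, 162 → 486 (×3 each step).
Second component: perfect squares: 1², 2², 3², …, so 1, 4, 9, 16, 25 → 36.
For the third component, +2 each step: -49, -47, -45, -43, -41 → -39.
Putting it together: (486,36,-39).

(486,36,-39)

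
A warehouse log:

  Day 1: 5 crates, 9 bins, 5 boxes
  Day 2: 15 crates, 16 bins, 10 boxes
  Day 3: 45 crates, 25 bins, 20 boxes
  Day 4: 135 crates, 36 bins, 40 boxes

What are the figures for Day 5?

405 crates, 49 bins, 80 boxes

Crates: 5, 15, 45, 135 → 405 (×3 each step).
Bins goes 9, 16, 25, 36 → 49 (perfect squares: 3², 4², 5², …).
Boxes — ×2 each step: 5, 10, 20, 40 → 80.
So the next record is 405 crates, 49 bins, 80 boxes.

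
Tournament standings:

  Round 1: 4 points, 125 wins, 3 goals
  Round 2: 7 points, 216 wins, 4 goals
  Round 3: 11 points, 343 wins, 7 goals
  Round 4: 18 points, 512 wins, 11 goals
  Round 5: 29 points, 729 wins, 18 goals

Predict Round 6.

Points goes 4, 7, 11, 18, 29 → 47 (each term is the sum of the two before it).
Wins: perfect cubes: 5³, 6³, 7³, …; 125, 216, 343, 512, 729 → 1000.
Goals: each term is the sum of the two before it; 3, 4, 7, 11, 18 → 29.
So the next record is 47 points, 1000 wins, 29 goals.

47 points, 1000 wins, 29 goals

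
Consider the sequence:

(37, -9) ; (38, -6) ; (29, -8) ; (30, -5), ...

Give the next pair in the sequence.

(21, -7)

First coordinate: 37, 38, 29, 30 → 21 (alternating steps +1, −9, +1, −9, …).
Second coordinate goes -9, -6, -8, -5 → -7 (alternating steps +3, −2, +3, −2, …).
Combining the parts gives (21, -7).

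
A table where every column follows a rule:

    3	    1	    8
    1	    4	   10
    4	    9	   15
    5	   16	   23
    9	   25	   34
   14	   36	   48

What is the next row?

23  49  65

First component: 3, 1, 4, 5, 9, 14 → 23 (each term is the sum of the two before it).
Second component: differences are 3, 5, 7, … (increasing by 2 each time), so 1, 4, 9, 16, 25, 36 → 49.
Third component: 8, 10, 15, 23, 34, 48 → 65 (differences are 2, 5, 8, … (increasing by 3 each time)).
So the next row is 23  49  65.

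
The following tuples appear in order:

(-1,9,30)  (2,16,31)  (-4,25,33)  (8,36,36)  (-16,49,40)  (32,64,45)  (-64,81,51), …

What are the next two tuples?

(128,100,58), (-256,121,66)

For the first component, ×(-2) each step: -1, 2, -4, 8, -16, 32, -64 → 128 → -256.
Second component: perfect squares: 3², 4², 5², …, so 9, 16, 25, 36, 49, 64, 81 → 100 → 121.
Third component: differences are 1, 2, 3, … (increasing by 1 each time), so 30, 31, 33, 36, 40, 45, 51 → 58 → 66.
So the next two tuples are (128,100,58) and (-256,121,66).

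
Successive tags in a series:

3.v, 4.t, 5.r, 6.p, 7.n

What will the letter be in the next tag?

Letter: v, t, r, p, n → l (letters move back 2 places in the alphabet).

l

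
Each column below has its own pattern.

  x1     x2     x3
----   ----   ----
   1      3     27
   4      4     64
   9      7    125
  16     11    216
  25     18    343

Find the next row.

36  29  512

Column x1: perfect squares: 1², 2², 3², …; 1, 4, 9, 16, 25 → 36.
For the column x2, each term is the sum of the two before it: 3, 4, 7, 11, 18 → 29.
For the column x3, perfect cubes: 3³, 4³, 5³, …: 27, 64, 125, 216, 343 → 512.
Combining the parts gives 36  29  512.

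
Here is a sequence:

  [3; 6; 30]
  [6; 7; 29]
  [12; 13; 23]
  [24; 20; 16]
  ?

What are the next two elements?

[48; 33; 3], [96; 53; -17]

First slot — ×2 each step: 3, 6, 12, 24 → 48 → 96.
Second slot: each term is the sum of the two before it; 6, 7, 13, 20 → 33 → 53.
Third slot: together with the second slot always sums to 36; 30, 29, 23, 16 → 3 → -17.
Putting the parts together: [48; 33; 3] and then [96; 53; -17].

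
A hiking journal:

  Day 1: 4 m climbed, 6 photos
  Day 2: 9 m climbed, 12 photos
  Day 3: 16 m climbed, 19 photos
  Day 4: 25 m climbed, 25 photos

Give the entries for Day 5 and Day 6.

36 m climbed, 32 photos; 49 m climbed, 38 photos

M climbed: perfect squares: 2², 3², 4², …, so 4, 9, 16, 25 → 36 → 49.
Photos: alternating steps +6, +7, +6, +7, …, so 6, 12, 19, 25 → 32 → 38.
Putting the parts together: 36 m climbed, 32 photos and then 49 m climbed, 38 photos.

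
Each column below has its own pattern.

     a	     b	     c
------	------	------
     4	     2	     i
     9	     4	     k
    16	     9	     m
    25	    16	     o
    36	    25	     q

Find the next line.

49  36  s

Column a: 4, 9, 16, 25, 36 → 49 (perfect squares: 2², 3², 4², …).
Column b — always the previous value of the column a: 2, 4, 9, 16, 25 → 36.
For the column c, letters move forward 2 places in the alphabet: i, k, m, o, q → s.
Putting it together: 49  36  s.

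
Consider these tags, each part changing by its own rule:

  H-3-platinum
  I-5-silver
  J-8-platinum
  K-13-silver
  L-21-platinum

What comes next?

M-34-silver

Letter: letters move forward 1 place in the alphabet; H, I, J, K, L → M.
Second component goes 3, 5, 8, 13, 21 → 34 (each term is the sum of the two before it).
Metal: platinum, silver, platinum, silver, platinum → silver (alternates platinum ↔ silver).
So the next tag is M-34-silver.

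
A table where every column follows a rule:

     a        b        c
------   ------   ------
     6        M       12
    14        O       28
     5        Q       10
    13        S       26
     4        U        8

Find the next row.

Column a: alternating steps +8, −9, +8, −9, …; 6, 14, 5, 13, 4 → 12.
Column b: letters move forward 2 places in the alphabet; M, O, Q, S, U → W.
Column c — always 2 × the column a: 12, 28, 10, 26, 8 → 24.
Putting it together: 12  W  24.

12  W  24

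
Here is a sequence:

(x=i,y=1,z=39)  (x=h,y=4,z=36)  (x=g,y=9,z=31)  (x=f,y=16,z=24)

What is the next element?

For the x, letters move back 1 place in the alphabet: i, h, g, f → e.
For the y, differences are 3, 5, 7, … (increasing by 2 each time): 1, 4, 9, 16 → 25.
Z — together with the y always sums to 40: 39, 36, 31, 24 → 15.
Putting it together: (x=e,y=25,z=15).

(x=e,y=25,z=15)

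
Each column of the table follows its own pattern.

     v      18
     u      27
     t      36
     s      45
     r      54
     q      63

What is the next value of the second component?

For the second component, +9 each step: 18, 27, 36, 45, 54, 63 → 72.

72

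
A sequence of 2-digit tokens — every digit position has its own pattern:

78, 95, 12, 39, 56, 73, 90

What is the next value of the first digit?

First digit: +2 each step, mod 10, so 7, 9, 1, 3, 5, 7, 9 → 1.

1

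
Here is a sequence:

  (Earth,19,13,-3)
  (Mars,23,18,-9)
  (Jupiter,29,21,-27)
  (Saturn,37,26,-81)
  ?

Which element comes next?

(Uranus,47,29,-243)

Planet: Earth, Mars, Jupiter, Saturn → Uranus (runs through the planets Mercury→Neptune).
Second slot goes 19, 23, 29, 37 → 47 (differences are 4, 6, 8, … (increasing by 2 each time)).
Third slot goes 13, 18, 21, 26 → 29 (alternating steps +5, +3, +5, +3, …).
Fourth slot goes -3, -9, -27, -81 → -243 (×3 each step).
So the next element is (Uranus,47,29,-243).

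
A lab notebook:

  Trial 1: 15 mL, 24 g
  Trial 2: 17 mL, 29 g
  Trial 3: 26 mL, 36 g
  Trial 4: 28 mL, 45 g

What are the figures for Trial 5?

For the mL, alternating steps +2, +9, +2, +9, …: 15, 17, 26, 28 → 37.
G — differences are 5, 7, 9, … (increasing by 2 each time): 24, 29, 36, 45 → 56.
Combining the parts gives 37 mL, 56 g.

37 mL, 56 g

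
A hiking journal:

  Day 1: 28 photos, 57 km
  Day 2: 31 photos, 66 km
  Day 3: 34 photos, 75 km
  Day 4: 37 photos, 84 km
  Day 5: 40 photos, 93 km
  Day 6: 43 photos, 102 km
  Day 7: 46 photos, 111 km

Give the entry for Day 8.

Photos: 28, 31, 34, 37, 40, 43, 46 → 49 (+3 each step).
Km: +9 each step, so 57, 66, 75, 84, 93, 102, 111 → 120.
Putting it together: 49 photos, 120 km.

49 photos, 120 km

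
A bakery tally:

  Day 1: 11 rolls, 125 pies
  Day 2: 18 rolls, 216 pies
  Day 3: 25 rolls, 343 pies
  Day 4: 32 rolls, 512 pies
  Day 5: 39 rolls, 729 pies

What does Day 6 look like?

Rolls: +7 each step, so 11, 18, 25, 32, 39 → 46.
Pies: 125, 216, 343, 512, 729 → 1000 (perfect cubes: 5³, 6³, 7³, …).
Combining the parts gives 46 rolls, 1000 pies.

46 rolls, 1000 pies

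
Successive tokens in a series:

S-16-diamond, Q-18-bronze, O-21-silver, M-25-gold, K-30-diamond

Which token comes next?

Letter — letters move back 2 places in the alphabet: S, Q, O, M, K → I.
Second component: 16, 18, 21, 25, 30 → 36 (differences are 2, 3, 4, … (increasing by 1 each time)).
Rank — repeats diamond → bronze → silver → gold: diamond, bronze, silver, gold, diamond → bronze.
Combining the parts gives I-36-bronze.

I-36-bronze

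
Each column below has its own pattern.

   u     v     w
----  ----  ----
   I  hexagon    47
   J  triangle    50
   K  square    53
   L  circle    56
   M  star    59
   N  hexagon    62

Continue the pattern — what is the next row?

O  triangle  65

Column u: letters move forward 1 place in the alphabet; I, J, K, L, M, N → O.
Column v goes hexagon, triangle, square, circle, star, hexagon → triangle (repeats hexagon → triangle → square → circle → star).
Column w: +3 each step; 47, 50, 53, 56, 59, 62 → 65.
Combining the parts gives O  triangle  65.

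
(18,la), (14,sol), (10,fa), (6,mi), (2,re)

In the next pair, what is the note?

do

Note: runs backward through the solfège scale do→ti, so la, sol, fa, mi, re → do.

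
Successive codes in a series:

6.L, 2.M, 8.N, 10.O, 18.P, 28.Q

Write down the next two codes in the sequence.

46.R then 74.S

First component: each term is the sum of the two before it; 6, 2, 8, 10, 18, 28 → 46 → 74.
Letter — letters move forward 1 place in the alphabet: L, M, N, O, P, Q → R → S.
Putting the parts together: 46.R and then 74.S.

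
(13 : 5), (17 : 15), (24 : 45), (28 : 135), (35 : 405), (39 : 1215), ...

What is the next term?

(46 : 3645)

First coordinate: 13, 17, 24, 28, 35, 39 → 46 (alternating steps +4, +7, +4, +7, …).
For the second coordinate, ×3 each step: 5, 15, 45, 135, 405, 1215 → 3645.
Putting it together: (46 : 3645).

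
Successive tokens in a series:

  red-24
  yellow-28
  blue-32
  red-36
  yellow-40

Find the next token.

For the colour, repeats red → yellow → blue: red, yellow, blue, red, yellow → blue.
For the second component, +4 each step: 24, 28, 32, 36, 40 → 44.
Putting it together: blue-44.

blue-44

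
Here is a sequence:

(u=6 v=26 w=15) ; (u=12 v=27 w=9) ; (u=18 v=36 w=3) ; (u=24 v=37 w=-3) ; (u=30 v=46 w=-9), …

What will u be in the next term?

U goes 6, 12, 18, 24, 30 → 36 (+6 each step).
V — alternating steps +1, +9, +1, +9, …: 26, 27, 36, 37, 46 → 47.
W — together with the u always sums to 21: 15, 9, 3, -3, -9 → -15.

36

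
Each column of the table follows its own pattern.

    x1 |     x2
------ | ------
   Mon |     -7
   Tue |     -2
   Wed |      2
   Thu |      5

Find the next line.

Column x1: runs through the weekdays Mon→Sun, so Mon, Tue, Wed, Thu → Fri.
Column x2 goes -7, -2, 2, 5 → 7 (differences are 5, 4, 3, … (decreasing by 1 each time)).
So the next line is Fri  7.

Fri  7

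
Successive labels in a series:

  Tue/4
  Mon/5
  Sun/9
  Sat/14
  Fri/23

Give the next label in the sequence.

Day goes Tue, Mon, Sun, Sat, Fri → Thu (runs backward through the weekdays Mon→Sun).
Second component: each term is the sum of the two before it; 4, 5, 9, 14, 23 → 37.
Combining the parts gives Thu/37.

Thu/37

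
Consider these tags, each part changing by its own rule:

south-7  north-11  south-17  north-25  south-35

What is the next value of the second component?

47

Second component: differences are 4, 6, 8, … (increasing by 2 each time); 7, 11, 17, 25, 35 → 47.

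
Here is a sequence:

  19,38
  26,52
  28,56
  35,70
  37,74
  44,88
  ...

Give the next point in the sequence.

46,92

First coordinate — alternating steps +7, +2, +7, +2, …: 19, 26, 28, 35, 37, 44 → 46.
Second coordinate — always 2 × the first coordinate: 38, 52, 56, 70, 74, 88 → 92.
Putting it together: 46,92.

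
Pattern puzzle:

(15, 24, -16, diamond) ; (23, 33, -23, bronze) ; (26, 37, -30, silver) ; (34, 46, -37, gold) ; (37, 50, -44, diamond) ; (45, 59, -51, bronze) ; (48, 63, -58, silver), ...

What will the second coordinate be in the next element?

72

Second coordinate — alternating steps +9, +4, +9, +4, …: 24, 33, 37, 46, 50, 59, 63 → 72.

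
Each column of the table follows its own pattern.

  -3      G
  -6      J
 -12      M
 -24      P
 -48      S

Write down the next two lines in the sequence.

-96  V; -192  Y

For the first component, ×2 each step: -3, -6, -12, -24, -48 → -96 → -192.
Letter: G, J, M, P, S → V → Y (letters move forward 3 places in the alphabet).
Putting the parts together: -96  V and then -192  Y.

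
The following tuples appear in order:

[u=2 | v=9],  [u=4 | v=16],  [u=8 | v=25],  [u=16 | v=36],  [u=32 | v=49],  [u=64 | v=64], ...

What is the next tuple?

U — ×2 each step: 2, 4, 8, 16, 32, 64 → 128.
V: perfect squares: 3², 4², 5², …; 9, 16, 25, 36, 49, 64 → 81.
Putting it together: [u=128 | v=81].

[u=128 | v=81]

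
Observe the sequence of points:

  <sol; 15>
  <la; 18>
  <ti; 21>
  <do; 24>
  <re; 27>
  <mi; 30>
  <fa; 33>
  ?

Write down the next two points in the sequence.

<sol; 36>, <la; 39>

Note — runs through the solfège scale do→ti: sol, la, ti, do, re, mi, fa → sol → la.
Second entry: +3 each step; 15, 18, 21, 24, 27, 30, 33 → 36 → 39.
Putting the parts together: <sol; 36> and then <la; 39>.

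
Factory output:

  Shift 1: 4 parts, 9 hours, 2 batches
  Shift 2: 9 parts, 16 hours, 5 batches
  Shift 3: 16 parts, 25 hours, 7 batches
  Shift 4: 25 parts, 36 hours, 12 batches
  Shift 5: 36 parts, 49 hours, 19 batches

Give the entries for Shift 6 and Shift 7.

Parts: perfect squares: 2², 3², 4², …; 4, 9, 16, 25, 36 → 49 → 64.
Hours: perfect squares: 3², 4², 5², …; 9, 16, 25, 36, 49 → 64 → 81.
Batches: 2, 5, 7, 12, 19 → 31 → 50 (each term is the sum of the two before it).
So the next two rows are 49 parts, 64 hours, 31 batches and 64 parts, 81 hours, 50 batches.

49 parts, 64 hours, 31 batches; 64 parts, 81 hours, 50 batches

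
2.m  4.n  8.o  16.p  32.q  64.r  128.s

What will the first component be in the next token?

First component: ×2 each step, so 2, 4, 8, 16, 32, 64, 128 → 256.

256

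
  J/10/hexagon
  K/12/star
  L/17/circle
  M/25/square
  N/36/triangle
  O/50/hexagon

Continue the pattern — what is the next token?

P/67/star

Letter — letters move forward 1 place in the alphabet: J, K, L, M, N, O → P.
For the second component, differences are 2, 5, 8, … (increasing by 3 each time): 10, 12, 17, 25, 36, 50 → 67.
For the shape, repeats hexagon → star → circle → square → triangle: hexagon, star, circle, square, triangle, hexagon → star.
Putting it together: P/67/star.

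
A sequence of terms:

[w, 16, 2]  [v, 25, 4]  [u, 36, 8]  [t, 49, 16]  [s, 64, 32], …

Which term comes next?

Letter goes w, v, u, t, s → r (letters move back 1 place in the alphabet).
Second value: 16, 25, 36, 49, 64 → 81 (perfect squares: 4², 5², 6², …).
Third value goes 2, 4, 8, 16, 32 → 64 (×2 each step).
Combining the parts gives [r, 81, 64].

[r, 81, 64]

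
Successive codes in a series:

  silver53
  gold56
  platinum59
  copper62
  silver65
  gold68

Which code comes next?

platinum71

Metal goes silver, gold, platinum, copper, silver, gold → platinum (repeats silver → gold → platinum → copper).
Second component: +3 each step; 53, 56, 59, 62, 65, 68 → 71.
Putting it together: platinum71.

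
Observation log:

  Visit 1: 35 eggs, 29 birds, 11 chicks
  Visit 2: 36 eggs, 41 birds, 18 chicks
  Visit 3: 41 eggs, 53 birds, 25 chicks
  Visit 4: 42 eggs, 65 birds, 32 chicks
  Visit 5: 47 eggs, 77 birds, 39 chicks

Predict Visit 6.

48 eggs, 89 birds, 46 chicks

Eggs — alternating steps +1, +5, +1, +5, …: 35, 36, 41, 42, 47 → 48.
Birds: 29, 41, 53, 65, 77 → 89 (+12 each step).
For the chicks, +7 each step: 11, 18, 25, 32, 39 → 46.
So the next line is 48 eggs, 89 birds, 46 chicks.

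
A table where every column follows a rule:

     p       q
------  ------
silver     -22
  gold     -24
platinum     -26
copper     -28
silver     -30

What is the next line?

Column p goes silver, gold, platinum, copper, silver → gold (repeats silver → gold → platinum → copper).
Column q: −2 each step; -22, -24, -26, -28, -30 → -32.
Combining the parts gives gold  -32.

gold  -32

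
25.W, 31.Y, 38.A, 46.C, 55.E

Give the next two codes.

First component: differences are 6, 7, 8, … (increasing by 1 each time), so 25, 31, 38, 46, 55 → 65 → 76.
Letter: W, Y, A, C, E → G → I (letters move forward 2 places in the alphabet, wrapping Z→A).
So the next two codes are 65.G and 76.I.

65.G then 76.I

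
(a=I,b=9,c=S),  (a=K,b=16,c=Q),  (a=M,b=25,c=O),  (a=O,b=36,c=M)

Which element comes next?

(a=Q,b=49,c=K)

A goes I, K, M, O → Q (letters move forward 2 places in the alphabet).
B: 9, 16, 25, 36 → 49 (perfect squares: 3², 4², 5², …).
For the c, letters move back 2 places in the alphabet: S, Q, O, M → K.
Combining the parts gives (a=Q,b=49,c=K).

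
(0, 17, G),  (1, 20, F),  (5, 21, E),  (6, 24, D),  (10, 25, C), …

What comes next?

(11, 28, B)

First coordinate: alternating steps +1, +4, +1, +4, …; 0, 1, 5, 6, 10 → 11.
Second coordinate: alternating steps +3, +1, +3, +1, …, so 17, 20, 21, 24, 25 → 28.
Letter: G, F, E, D, C → B (letters move back 1 place in the alphabet).
Putting it together: (11, 28, B).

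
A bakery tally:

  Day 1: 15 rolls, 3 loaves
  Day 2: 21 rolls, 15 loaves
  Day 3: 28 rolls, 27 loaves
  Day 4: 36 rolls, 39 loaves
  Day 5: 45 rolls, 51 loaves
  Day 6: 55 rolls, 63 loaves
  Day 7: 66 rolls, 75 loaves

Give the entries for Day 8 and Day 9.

78 rolls, 87 loaves; 91 rolls, 99 loaves

Rolls: differences are 6, 7, 8, … (increasing by 1 each time); 15, 21, 28, 36, 45, 55, 66 → 78 → 91.
Loaves: +12 each step, so 3, 15, 27, 39, 51, 63, 75 → 87 → 99.
So the next two lines are 78 rolls, 87 loaves and 91 rolls, 99 loaves.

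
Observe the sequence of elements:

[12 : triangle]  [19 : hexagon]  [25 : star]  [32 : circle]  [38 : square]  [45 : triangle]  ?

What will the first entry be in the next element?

51

First entry goes 12, 19, 25, 32, 38, 45 → 51 (alternating steps +7, +6, +7, +6, …).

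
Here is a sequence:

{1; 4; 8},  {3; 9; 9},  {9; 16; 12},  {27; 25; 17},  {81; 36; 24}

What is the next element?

{243; 49; 33}

First slot — ×3 each step: 1, 3, 9, 27, 81 → 243.
Second slot: 4, 9, 16, 25, 36 → 49 (perfect squares: 2², 3², 4², …).
Third slot: differences are 1, 3, 5, … (increasing by 2 each time); 8, 9, 12, 17, 24 → 33.
So the next element is {243; 49; 33}.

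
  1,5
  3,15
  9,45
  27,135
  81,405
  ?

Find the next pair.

First component goes 1, 3, 9, 27, 81 → 243 (×3 each step).
Second component: ×3 each step; 5, 15, 45, 135, 405 → 1215.
So the next pair is 243,1215.

243,1215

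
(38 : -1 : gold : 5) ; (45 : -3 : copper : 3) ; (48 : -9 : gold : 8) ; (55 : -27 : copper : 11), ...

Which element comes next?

(58 : -81 : gold : 19)

For the first part, alternating steps +7, +3, +7, +3, …: 38, 45, 48, 55 → 58.
Second part goes -1, -3, -9, -27 → -81 (×3 each step).
Metal: alternates gold ↔ copper; gold, copper, gold, copper → gold.
Fourth part — each term is the sum of the two before it: 5, 3, 8, 11 → 19.
So the next element is (58 : -81 : gold : 19).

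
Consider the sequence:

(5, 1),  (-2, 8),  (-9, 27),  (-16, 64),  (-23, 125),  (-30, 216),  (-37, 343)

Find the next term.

(-44, 512)

First slot goes 5, -2, -9, -16, -23, -30, -37 → -44 (−7 each step).
Second slot — perfect cubes: 1³, 2³, 3³, …: 1, 8, 27, 64, 125, 216, 343 → 512.
So the next term is (-44, 512).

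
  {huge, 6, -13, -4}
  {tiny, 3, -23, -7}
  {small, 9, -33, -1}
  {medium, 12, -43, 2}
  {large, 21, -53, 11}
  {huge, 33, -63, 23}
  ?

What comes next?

For the size, repeats huge → tiny → small → medium → large: huge, tiny, small, medium, large, huge → tiny.
Second entry: each term is the sum of the two before it, so 6, 3, 9, 12, 21, 33 → 54.
Third entry: −10 each step, so -13, -23, -33, -43, -53, -63 → -73.
Fourth entry: always 10 less than the second entry; -4, -7, -1, 2, 11, 23 → 44.
Putting it together: {tiny, 54, -73, 44}.

{tiny, 54, -73, 44}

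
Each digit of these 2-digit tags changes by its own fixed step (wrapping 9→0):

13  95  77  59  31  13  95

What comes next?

77

First digit — −2 each step, mod 10: 1, 9, 7, 5, 3, 1, 9 → 7.
Second digit: 3, 5, 7, 9, 1, 3, 5 → 7 (+2 each step, mod 10).
So the next tag is 77.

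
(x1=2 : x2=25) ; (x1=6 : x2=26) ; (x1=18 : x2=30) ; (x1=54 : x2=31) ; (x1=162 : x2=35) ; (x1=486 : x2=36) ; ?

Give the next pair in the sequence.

X1: ×3 each step; 2, 6, 18, 54, 162, 486 → 1458.
X2 — alternating steps +1, +4, +1, +4, …: 25, 26, 30, 31, 35, 36 → 40.
So the next pair is (x1=1458 : x2=40).

(x1=1458 : x2=40)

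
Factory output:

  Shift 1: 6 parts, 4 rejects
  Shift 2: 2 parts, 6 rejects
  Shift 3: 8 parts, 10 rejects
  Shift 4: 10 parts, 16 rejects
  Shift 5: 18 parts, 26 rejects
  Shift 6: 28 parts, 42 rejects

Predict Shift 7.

For the parts, each term is the sum of the two before it: 6, 2, 8, 10, 18, 28 → 46.
Rejects: 4, 6, 10, 16, 26, 42 → 68 (each term is the sum of the two before it).
Combining the parts gives 46 parts, 68 rejects.

46 parts, 68 rejects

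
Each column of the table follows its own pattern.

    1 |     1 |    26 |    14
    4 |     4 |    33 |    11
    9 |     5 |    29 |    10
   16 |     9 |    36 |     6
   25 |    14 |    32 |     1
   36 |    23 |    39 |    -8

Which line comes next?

For the first component, perfect squares: 1², 2², 3², …: 1, 4, 9, 16, 25, 36 → 49.
Second component: each term is the sum of the two before it, so 1, 4, 5, 9, 14, 23 → 37.
For the third component, alternating steps +7, −4, +7, −4, …: 26, 33, 29, 36, 32, 39 → 35.
Fourth component: together with the second component always sums to 15; 14, 11, 10, 6, 1, -8 → -22.
So the next line is 49  37  35  -22.

49  37  35  -22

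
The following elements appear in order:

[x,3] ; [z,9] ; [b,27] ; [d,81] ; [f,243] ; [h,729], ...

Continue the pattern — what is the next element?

[j,2187]

Letter goes x, z, b, d, f, h → j (letters move forward 2 places in the alphabet, wrapping Z→A).
Second coordinate: ×3 each step; 3, 9, 27, 81, 243, 729 → 2187.
Combining the parts gives [j,2187].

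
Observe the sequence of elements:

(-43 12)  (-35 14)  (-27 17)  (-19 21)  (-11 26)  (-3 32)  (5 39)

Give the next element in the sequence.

(13 47)

First part: -43, -35, -27, -19, -11, -3, 5 → 13 (+8 each step).
Second part goes 12, 14, 17, 21, 26, 32, 39 → 47 (differences are 2, 3, 4, … (increasing by 1 each time)).
Putting it together: (13 47).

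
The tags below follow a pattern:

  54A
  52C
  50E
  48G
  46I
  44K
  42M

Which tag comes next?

First component: −2 each step; 54, 52, 50, 48, 46, 44, 42 → 40.
Letter: A, C, E, G, I, K, M → O (letters move forward 2 places in the alphabet).
Combining the parts gives 40O.

40O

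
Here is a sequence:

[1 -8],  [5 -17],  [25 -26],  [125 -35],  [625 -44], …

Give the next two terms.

First component: 1, 5, 25, 125, 625 → 3125 → 15625 (×5 each step).
Second component: −9 each step; -8, -17, -26, -35, -44 → -53 → -62.
So the next two terms are [3125 -53] and [15625 -62].

[3125 -53], [15625 -62]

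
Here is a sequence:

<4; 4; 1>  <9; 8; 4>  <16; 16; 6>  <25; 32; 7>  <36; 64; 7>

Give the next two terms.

For the first part, perfect squares: 2², 3², 4², …: 4, 9, 16, 25, 36 → 49 → 64.
Second part: ×2 each step, so 4, 8, 16, 32, 64 → 128 → 256.
Third part: differences are 3, 2, 1, … (decreasing by 1 each time); 1, 4, 6, 7, 7 → 6 → 4.
Putting the parts together: <49; 128; 6> and then <64; 256; 4>.

<49; 128; 6>, <64; 256; 4>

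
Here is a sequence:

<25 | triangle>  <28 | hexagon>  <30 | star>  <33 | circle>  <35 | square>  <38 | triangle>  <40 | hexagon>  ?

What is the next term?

<43 | star>

First part goes 25, 28, 30, 33, 35, 38, 40 → 43 (alternating steps +3, +2, +3, +2, …).
Shape: repeats triangle → hexagon → star → circle → square; triangle, hexagon, star, circle, square, triangle, hexagon → star.
Combining the parts gives <43 | star>.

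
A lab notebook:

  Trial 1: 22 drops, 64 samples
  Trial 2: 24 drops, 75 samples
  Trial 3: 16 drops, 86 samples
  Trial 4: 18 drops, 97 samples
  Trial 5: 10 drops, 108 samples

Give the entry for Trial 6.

Drops — alternating steps +2, −8, +2, −8, …: 22, 24, 16, 18, 10 → 12.
Samples — +11 each step: 64, 75, 86, 97, 108 → 119.
So the next row is 12 drops, 119 samples.

12 drops, 119 samples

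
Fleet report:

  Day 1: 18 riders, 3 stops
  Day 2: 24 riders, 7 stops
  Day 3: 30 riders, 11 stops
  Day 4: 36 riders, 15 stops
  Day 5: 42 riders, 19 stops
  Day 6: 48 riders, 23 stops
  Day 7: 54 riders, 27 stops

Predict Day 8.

For the riders, +6 each step: 18, 24, 30, 36, 42, 48, 54 → 60.
Stops goes 3, 7, 11, 15, 19, 23, 27 → 31 (+4 each step).
So the next record is 60 riders, 31 stops.

60 riders, 31 stops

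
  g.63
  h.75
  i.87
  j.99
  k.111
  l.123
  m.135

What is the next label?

n.147

Letter: letters move forward 1 place in the alphabet, so g, h, i, j, k, l, m → n.
Second component — +12 each step: 63, 75, 87, 99, 111, 123, 135 → 147.
Putting it together: n.147.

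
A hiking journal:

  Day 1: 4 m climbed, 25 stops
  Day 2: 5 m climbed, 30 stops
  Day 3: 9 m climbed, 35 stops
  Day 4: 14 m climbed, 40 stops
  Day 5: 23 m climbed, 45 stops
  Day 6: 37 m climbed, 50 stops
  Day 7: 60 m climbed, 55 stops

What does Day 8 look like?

97 m climbed, 60 stops

M climbed: 4, 5, 9, 14, 23, 37, 60 → 97 (each term is the sum of the two before it).
Stops: +5 each step; 25, 30, 35, 40, 45, 50, 55 → 60.
Combining the parts gives 97 m climbed, 60 stops.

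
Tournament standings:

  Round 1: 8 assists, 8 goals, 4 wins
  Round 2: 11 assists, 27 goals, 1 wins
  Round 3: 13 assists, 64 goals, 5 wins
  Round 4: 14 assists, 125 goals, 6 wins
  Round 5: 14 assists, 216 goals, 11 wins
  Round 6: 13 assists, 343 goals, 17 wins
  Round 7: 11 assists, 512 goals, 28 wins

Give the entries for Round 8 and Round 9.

8 assists, 729 goals, 45 wins; 4 assists, 1000 goals, 73 wins

Assists: differences are 3, 2, 1, … (decreasing by 1 each time), so 8, 11, 13, 14, 14, 13, 11 → 8 → 4.
Goals: 8, 27, 64, 125, 216, 343, 512 → 729 → 1000 (perfect cubes: 2³, 3³, 4³, …).
For the wins, each term is the sum of the two before it: 4, 1, 5, 6, 11, 17, 28 → 45 → 73.
So the next two records are 8 assists, 729 goals, 45 wins and 4 assists, 1000 goals, 73 wins.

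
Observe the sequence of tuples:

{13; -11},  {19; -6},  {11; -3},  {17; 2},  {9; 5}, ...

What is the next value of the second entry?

Second entry: alternating steps +5, +3, +5, +3, …, so -11, -6, -3, 2, 5 → 10.

10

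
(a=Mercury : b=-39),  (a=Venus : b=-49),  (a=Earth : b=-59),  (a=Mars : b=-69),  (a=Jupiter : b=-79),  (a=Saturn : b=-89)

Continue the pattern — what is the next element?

(a=Uranus : b=-99)

A — runs through the planets Mercury→Neptune: Mercury, Venus, Earth, Mars, Jupiter, Saturn → Uranus.
B: −10 each step, so -39, -49, -59, -69, -79, -89 → -99.
So the next element is (a=Uranus : b=-99).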